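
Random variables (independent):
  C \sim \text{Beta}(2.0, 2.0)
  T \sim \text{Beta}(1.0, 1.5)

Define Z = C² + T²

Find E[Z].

E[Z] = E[C²] + E[T²]
E[C²] = Var(C) + E[C]² = 0.05 + 0.25 = 0.3
E[T²] = Var(T) + E[T]² = 0.068571429 + 0.16 = 0.22857143
E[Z] = 0.3 + 0.22857143 = 0.52857143

0.52857143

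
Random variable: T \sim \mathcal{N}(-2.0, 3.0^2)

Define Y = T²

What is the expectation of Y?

Using E[X²] = Var(X) + (E[X])²:
E[T] = -2
Var(T) = 3.0^2 = 9
E[T²] = 9 + (-2)² = 9 + 4 = 13

13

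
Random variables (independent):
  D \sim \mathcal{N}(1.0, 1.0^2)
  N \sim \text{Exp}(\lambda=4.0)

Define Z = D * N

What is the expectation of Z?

For independent RVs: E[XY] = E[X]*E[Y]
E[D] = 1
E[N] = 0.25
E[Z] = 1 * 0.25 = 0.25

0.25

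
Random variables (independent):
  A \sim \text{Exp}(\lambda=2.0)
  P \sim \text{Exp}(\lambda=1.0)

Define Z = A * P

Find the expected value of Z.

For independent RVs: E[XY] = E[X]*E[Y]
E[A] = 0.5
E[P] = 1
E[Z] = 0.5 * 1 = 0.5

0.5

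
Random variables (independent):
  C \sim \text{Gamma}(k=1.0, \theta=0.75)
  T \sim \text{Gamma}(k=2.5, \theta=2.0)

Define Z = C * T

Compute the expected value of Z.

For independent RVs: E[XY] = E[X]*E[Y]
E[C] = 0.75
E[T] = 5
E[Z] = 0.75 * 5 = 3.75

3.75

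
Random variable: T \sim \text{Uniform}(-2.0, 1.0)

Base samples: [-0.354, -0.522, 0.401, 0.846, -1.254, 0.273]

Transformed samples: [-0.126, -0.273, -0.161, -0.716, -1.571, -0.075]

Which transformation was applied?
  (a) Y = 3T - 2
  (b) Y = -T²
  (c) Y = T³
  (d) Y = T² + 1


Checking option (b) Y = -T²:
  T = -0.354 -> Y = -0.126 ✓
  T = -0.522 -> Y = -0.273 ✓
  T = 0.401 -> Y = -0.161 ✓
All samples match this transformation.

(b) -T²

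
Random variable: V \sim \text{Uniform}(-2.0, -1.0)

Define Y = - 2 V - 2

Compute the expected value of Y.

For Y = -2V - 2:
E[Y] = -2 * E[V] - 2
E[V] = (-2 - 1)/2 = -1.5
E[Y] = -2 * (-1.5) - 2 = 1

1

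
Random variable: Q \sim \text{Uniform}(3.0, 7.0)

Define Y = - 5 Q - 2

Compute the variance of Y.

For Y = aQ + b: Var(Y) = a² * Var(Q)
Var(Q) = (7 - 3)^2/12 = 1.3333333
Var(Y) = (-5)² * 1.3333333 = 25 * 1.3333333 = 33.333333

33.333333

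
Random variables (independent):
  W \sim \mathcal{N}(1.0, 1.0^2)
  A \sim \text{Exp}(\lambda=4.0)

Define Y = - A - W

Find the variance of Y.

For independent RVs: Var(aX + bY) = a²Var(X) + b²Var(Y)
Var(W) = 1
Var(A) = 0.0625
Var(Y) = (-1)²*1 + (-1)²*0.0625
= 1*1 + 1*0.0625 = 1.0625

1.0625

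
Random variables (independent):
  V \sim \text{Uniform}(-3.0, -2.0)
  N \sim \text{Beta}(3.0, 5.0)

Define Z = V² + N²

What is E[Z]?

E[Z] = E[V²] + E[N²]
E[V²] = Var(V) + E[V]² = 0.083333333 + 6.25 = 6.3333333
E[N²] = Var(N) + E[N]² = 0.026041667 + 0.140625 = 0.16666667
E[Z] = 6.3333333 + 0.16666667 = 6.5

6.5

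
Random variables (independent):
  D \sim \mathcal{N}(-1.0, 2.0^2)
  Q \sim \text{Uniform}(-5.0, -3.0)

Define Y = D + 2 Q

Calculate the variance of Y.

For independent RVs: Var(aX + bY) = a²Var(X) + b²Var(Y)
Var(D) = 4
Var(Q) = 0.33333333
Var(Y) = 1²*4 + 2²*0.33333333
= 1*4 + 4*0.33333333 = 5.3333333

5.3333333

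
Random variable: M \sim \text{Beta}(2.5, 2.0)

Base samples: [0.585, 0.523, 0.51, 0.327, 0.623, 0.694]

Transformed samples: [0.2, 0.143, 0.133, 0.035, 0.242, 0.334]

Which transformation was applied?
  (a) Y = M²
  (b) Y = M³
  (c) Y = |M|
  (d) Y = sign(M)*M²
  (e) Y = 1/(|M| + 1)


Checking option (b) Y = M³:
  M = 0.585 -> Y = 0.2 ✓
  M = 0.523 -> Y = 0.143 ✓
  M = 0.51 -> Y = 0.133 ✓
All samples match this transformation.

(b) M³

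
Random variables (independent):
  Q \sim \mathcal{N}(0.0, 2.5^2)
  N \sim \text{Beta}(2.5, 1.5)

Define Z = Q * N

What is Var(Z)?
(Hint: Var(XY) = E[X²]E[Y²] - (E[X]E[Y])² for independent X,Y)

Var(XY) = E[X²]E[Y²] - (E[X]E[Y])²
E[Q] = 0, Var(Q) = 6.25
E[N] = 0.625, Var(N) = 0.046875
E[Q²] = 6.25 + 0² = 6.25
E[N²] = 0.046875 + 0.625² = 0.4375
Var(Z) = 6.25*0.4375 - (0*0.625)²
= 2.734375 - 0 = 2.734375

2.734375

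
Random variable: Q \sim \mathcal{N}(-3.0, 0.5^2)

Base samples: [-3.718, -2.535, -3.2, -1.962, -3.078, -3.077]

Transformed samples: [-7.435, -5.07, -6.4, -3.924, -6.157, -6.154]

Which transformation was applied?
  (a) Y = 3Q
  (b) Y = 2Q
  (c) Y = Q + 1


Checking option (b) Y = 2Q:
  Q = -3.718 -> Y = -7.435 ✓
  Q = -2.535 -> Y = -5.07 ✓
  Q = -3.2 -> Y = -6.4 ✓
All samples match this transformation.

(b) 2Q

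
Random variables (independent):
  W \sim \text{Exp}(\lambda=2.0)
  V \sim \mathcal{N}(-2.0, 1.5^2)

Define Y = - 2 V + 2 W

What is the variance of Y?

For independent RVs: Var(aX + bY) = a²Var(X) + b²Var(Y)
Var(W) = 0.25
Var(V) = 2.25
Var(Y) = 2²*0.25 + (-2)²*2.25
= 4*0.25 + 4*2.25 = 10

10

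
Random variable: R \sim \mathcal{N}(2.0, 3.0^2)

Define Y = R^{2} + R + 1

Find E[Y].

E[Y] = 1*E[R²] + 1*E[R] + 1
E[R] = 2
E[R²] = Var(R) + (E[R])² = 9 + 4 = 13
E[Y] = 1*13 + 1*2 + 1 = 16

16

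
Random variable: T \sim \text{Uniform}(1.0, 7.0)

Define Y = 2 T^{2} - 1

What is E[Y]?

E[Y] = 2*E[T²] - 1
E[T] = 4
E[T²] = Var(T) + (E[T])² = 3 + 16 = 19
E[Y] = 2*19 - 1 = 37

37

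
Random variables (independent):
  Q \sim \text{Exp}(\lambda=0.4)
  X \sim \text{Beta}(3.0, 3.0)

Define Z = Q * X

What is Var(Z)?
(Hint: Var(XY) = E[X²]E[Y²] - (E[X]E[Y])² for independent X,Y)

Var(XY) = E[X²]E[Y²] - (E[X]E[Y])²
E[Q] = 2.5, Var(Q) = 6.25
E[X] = 0.5, Var(X) = 0.035714286
E[Q²] = 6.25 + 2.5² = 12.5
E[X²] = 0.035714286 + 0.5² = 0.28571429
Var(Z) = 12.5*0.28571429 - (2.5*0.5)²
= 3.5714286 - 1.5625 = 2.0089286

2.0089286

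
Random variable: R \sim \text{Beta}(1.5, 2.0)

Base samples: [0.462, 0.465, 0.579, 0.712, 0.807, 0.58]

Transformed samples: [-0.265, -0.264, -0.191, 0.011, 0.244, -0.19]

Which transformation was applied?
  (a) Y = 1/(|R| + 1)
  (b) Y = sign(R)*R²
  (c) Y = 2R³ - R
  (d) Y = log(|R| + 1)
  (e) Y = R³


Checking option (c) Y = 2R³ - R:
  R = 0.462 -> Y = -0.265 ✓
  R = 0.465 -> Y = -0.264 ✓
  R = 0.579 -> Y = -0.191 ✓
All samples match this transformation.

(c) 2R³ - R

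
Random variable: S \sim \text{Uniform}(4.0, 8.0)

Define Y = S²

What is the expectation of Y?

Using E[X²] = Var(X) + (E[X])²:
E[S] = 6
Var(S) = (8 - 4)^2/12 = 1.3333333
E[S²] = 1.3333333 + 6² = 1.3333333 + 36 = 37.333333

37.333333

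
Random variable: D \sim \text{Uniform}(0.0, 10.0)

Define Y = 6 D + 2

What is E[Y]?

For Y = 6D + 2:
E[Y] = 6 * E[D] + 2
E[D] = (0 + 10)/2 = 5
E[Y] = 6 * 5 + 2 = 32

32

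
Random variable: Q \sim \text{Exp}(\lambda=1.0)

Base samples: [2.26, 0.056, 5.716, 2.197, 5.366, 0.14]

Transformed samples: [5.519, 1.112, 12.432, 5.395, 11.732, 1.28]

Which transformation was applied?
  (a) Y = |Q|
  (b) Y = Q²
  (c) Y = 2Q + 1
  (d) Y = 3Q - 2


Checking option (c) Y = 2Q + 1:
  Q = 2.26 -> Y = 5.519 ✓
  Q = 0.056 -> Y = 1.112 ✓
  Q = 5.716 -> Y = 12.432 ✓
All samples match this transformation.

(c) 2Q + 1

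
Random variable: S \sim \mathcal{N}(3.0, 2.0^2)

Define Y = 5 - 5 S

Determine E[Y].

For Y = -5S + 5:
E[Y] = -5 * E[S] + 5
E[S] = 3.0 = 3
E[Y] = -5 * 3 + 5 = -10

-10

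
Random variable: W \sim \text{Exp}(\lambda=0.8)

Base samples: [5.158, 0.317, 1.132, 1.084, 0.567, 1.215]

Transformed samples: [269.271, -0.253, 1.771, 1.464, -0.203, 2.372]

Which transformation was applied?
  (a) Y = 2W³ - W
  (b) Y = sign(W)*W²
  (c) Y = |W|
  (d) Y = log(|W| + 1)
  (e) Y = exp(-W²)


Checking option (a) Y = 2W³ - W:
  W = 5.158 -> Y = 269.271 ✓
  W = 0.317 -> Y = -0.253 ✓
  W = 1.132 -> Y = 1.771 ✓
All samples match this transformation.

(a) 2W³ - W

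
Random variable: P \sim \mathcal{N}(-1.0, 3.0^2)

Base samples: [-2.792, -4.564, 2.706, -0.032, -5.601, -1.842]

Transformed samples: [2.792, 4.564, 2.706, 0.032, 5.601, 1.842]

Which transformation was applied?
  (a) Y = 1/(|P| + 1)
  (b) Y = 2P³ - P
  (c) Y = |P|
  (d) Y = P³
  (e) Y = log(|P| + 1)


Checking option (c) Y = |P|:
  P = -2.792 -> Y = 2.792 ✓
  P = -4.564 -> Y = 4.564 ✓
  P = 2.706 -> Y = 2.706 ✓
All samples match this transformation.

(c) |P|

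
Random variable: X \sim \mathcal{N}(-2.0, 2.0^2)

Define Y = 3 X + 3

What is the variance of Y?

For Y = aX + b: Var(Y) = a² * Var(X)
Var(X) = 2.0^2 = 4
Var(Y) = 3² * 4 = 9 * 4 = 36

36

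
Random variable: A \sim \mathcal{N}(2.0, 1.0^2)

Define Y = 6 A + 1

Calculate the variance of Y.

For Y = aA + b: Var(Y) = a² * Var(A)
Var(A) = 1.0^2 = 1
Var(Y) = 6² * 1 = 36 * 1 = 36

36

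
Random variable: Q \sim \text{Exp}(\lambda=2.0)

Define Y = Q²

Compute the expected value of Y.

Using E[X²] = Var(X) + (E[X])²:
E[Q] = 0.5
Var(Q) = 1/2.0^2 = 0.25
E[Q²] = 0.25 + 0.5² = 0.25 + 0.25 = 0.5

0.5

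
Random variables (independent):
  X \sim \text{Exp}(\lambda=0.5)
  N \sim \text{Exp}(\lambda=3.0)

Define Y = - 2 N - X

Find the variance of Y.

For independent RVs: Var(aX + bY) = a²Var(X) + b²Var(Y)
Var(X) = 4
Var(N) = 0.11111111
Var(Y) = (-1)²*4 + (-2)²*0.11111111
= 1*4 + 4*0.11111111 = 4.4444444

4.4444444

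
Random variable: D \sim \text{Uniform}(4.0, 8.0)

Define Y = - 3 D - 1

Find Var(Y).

For Y = aD + b: Var(Y) = a² * Var(D)
Var(D) = (8 - 4)^2/12 = 1.3333333
Var(Y) = (-3)² * 1.3333333 = 9 * 1.3333333 = 12

12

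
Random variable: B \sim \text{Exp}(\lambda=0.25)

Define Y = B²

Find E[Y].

Using E[X²] = Var(X) + (E[X])²:
E[B] = 4
Var(B) = 1/0.25^2 = 16
E[B²] = 16 + 4² = 16 + 16 = 32

32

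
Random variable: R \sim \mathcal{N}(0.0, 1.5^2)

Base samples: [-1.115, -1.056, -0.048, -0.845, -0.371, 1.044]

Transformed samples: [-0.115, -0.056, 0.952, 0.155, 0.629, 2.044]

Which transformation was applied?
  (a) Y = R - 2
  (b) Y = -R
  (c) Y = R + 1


Checking option (c) Y = R + 1:
  R = -1.115 -> Y = -0.115 ✓
  R = -1.056 -> Y = -0.056 ✓
  R = -0.048 -> Y = 0.952 ✓
All samples match this transformation.

(c) R + 1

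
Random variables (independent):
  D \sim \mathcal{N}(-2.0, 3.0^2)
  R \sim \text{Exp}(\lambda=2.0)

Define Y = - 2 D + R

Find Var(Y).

For independent RVs: Var(aX + bY) = a²Var(X) + b²Var(Y)
Var(D) = 9
Var(R) = 0.25
Var(Y) = (-2)²*9 + 1²*0.25
= 4*9 + 1*0.25 = 36.25

36.25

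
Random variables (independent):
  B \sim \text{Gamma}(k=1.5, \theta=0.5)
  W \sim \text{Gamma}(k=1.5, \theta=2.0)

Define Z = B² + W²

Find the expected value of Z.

E[Z] = E[B²] + E[W²]
E[B²] = Var(B) + E[B]² = 0.375 + 0.5625 = 0.9375
E[W²] = Var(W) + E[W]² = 6 + 9 = 15
E[Z] = 0.9375 + 15 = 15.9375

15.9375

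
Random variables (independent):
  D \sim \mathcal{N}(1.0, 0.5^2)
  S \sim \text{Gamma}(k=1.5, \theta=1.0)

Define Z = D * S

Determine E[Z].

For independent RVs: E[XY] = E[X]*E[Y]
E[D] = 1
E[S] = 1.5
E[Z] = 1 * 1.5 = 1.5

1.5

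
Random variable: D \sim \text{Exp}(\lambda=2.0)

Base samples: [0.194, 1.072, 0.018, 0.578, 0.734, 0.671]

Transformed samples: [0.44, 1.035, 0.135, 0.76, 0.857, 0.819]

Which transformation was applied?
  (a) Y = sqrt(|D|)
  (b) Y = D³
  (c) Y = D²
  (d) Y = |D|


Checking option (a) Y = sqrt(|D|):
  D = 0.194 -> Y = 0.44 ✓
  D = 1.072 -> Y = 1.035 ✓
  D = 0.018 -> Y = 0.135 ✓
All samples match this transformation.

(a) sqrt(|D|)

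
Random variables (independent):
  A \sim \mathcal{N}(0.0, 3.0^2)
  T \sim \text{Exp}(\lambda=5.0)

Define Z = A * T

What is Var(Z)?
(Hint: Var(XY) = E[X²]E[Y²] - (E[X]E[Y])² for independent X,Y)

Var(XY) = E[X²]E[Y²] - (E[X]E[Y])²
E[A] = 0, Var(A) = 9
E[T] = 0.2, Var(T) = 0.04
E[A²] = 9 + 0² = 9
E[T²] = 0.04 + 0.2² = 0.08
Var(Z) = 9*0.08 - (0*0.2)²
= 0.72 - 0 = 0.72

0.72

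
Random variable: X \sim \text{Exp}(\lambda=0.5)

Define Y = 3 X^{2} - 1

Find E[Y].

E[Y] = 3*E[X²] - 1
E[X] = 2
E[X²] = Var(X) + (E[X])² = 4 + 4 = 8
E[Y] = 3*8 - 1 = 23

23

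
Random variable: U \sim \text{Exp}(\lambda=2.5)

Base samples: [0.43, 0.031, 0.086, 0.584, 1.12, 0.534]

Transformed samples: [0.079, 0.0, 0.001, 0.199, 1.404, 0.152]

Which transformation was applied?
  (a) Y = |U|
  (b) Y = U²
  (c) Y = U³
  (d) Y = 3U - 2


Checking option (c) Y = U³:
  U = 0.43 -> Y = 0.079 ✓
  U = 0.031 -> Y = 0.0 ✓
  U = 0.086 -> Y = 0.001 ✓
All samples match this transformation.

(c) U³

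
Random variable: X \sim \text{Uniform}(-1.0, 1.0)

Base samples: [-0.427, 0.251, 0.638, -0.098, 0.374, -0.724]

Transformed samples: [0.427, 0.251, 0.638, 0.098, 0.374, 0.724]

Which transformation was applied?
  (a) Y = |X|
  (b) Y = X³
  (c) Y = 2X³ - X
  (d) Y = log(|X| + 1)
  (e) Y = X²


Checking option (a) Y = |X|:
  X = -0.427 -> Y = 0.427 ✓
  X = 0.251 -> Y = 0.251 ✓
  X = 0.638 -> Y = 0.638 ✓
All samples match this transformation.

(a) |X|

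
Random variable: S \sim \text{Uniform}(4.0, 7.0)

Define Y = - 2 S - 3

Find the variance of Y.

For Y = aS + b: Var(Y) = a² * Var(S)
Var(S) = (7 - 4)^2/12 = 0.75
Var(Y) = (-2)² * 0.75 = 4 * 0.75 = 3

3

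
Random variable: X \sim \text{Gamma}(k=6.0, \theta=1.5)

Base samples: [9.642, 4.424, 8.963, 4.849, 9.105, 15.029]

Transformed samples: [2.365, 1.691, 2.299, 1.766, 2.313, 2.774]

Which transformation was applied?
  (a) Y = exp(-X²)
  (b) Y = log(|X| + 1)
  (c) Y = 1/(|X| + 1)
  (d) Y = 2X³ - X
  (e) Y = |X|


Checking option (b) Y = log(|X| + 1):
  X = 9.642 -> Y = 2.365 ✓
  X = 4.424 -> Y = 1.691 ✓
  X = 8.963 -> Y = 2.299 ✓
All samples match this transformation.

(b) log(|X| + 1)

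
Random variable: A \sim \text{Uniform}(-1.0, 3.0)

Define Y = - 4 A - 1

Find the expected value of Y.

For Y = -4A - 1:
E[Y] = -4 * E[A] - 1
E[A] = (-1 + 3)/2 = 1
E[Y] = -4 * 1 - 1 = -5

-5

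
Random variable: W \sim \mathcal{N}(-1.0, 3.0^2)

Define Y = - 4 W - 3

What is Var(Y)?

For Y = aW + b: Var(Y) = a² * Var(W)
Var(W) = 3.0^2 = 9
Var(Y) = (-4)² * 9 = 16 * 9 = 144

144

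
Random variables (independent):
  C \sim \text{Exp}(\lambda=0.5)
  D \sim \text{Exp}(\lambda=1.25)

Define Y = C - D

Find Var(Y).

For independent RVs: Var(aX + bY) = a²Var(X) + b²Var(Y)
Var(C) = 4
Var(D) = 0.64
Var(Y) = 1²*4 + (-1)²*0.64
= 1*4 + 1*0.64 = 4.64

4.64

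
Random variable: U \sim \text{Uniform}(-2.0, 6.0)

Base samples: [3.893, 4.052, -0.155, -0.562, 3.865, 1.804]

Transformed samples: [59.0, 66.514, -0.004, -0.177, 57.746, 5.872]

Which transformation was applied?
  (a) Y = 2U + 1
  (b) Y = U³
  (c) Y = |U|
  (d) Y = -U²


Checking option (b) Y = U³:
  U = 3.893 -> Y = 59.0 ✓
  U = 4.052 -> Y = 66.514 ✓
  U = -0.155 -> Y = -0.004 ✓
All samples match this transformation.

(b) U³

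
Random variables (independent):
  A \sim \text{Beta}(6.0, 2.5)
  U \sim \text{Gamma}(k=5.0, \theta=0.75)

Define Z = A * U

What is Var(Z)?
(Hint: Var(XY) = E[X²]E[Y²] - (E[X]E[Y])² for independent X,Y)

Var(XY) = E[X²]E[Y²] - (E[X]E[Y])²
E[A] = 0.70588235, Var(A) = 0.021853943
E[U] = 3.75, Var(U) = 2.8125
E[A²] = 0.021853943 + 0.70588235² = 0.52012384
E[U²] = 2.8125 + 3.75² = 16.875
Var(Z) = 0.52012384*16.875 - (0.70588235*3.75)²
= 8.7770898 - 7.0069204 = 1.7701694

1.7701694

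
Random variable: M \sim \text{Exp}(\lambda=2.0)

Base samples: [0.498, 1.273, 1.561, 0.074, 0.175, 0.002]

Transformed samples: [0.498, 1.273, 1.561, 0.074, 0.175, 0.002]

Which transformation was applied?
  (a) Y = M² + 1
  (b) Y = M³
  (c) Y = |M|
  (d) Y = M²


Checking option (c) Y = |M|:
  M = 0.498 -> Y = 0.498 ✓
  M = 1.273 -> Y = 1.273 ✓
  M = 1.561 -> Y = 1.561 ✓
All samples match this transformation.

(c) |M|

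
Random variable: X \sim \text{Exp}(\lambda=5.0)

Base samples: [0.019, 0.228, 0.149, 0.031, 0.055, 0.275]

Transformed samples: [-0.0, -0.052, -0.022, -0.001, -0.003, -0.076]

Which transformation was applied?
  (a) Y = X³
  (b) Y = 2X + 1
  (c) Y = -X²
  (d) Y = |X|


Checking option (c) Y = -X²:
  X = 0.019 -> Y = -0.0 ✓
  X = 0.228 -> Y = -0.052 ✓
  X = 0.149 -> Y = -0.022 ✓
All samples match this transformation.

(c) -X²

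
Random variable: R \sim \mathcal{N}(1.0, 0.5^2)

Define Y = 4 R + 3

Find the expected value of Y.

For Y = 4R + 3:
E[Y] = 4 * E[R] + 3
E[R] = 1.0 = 1
E[Y] = 4 * 1 + 3 = 7

7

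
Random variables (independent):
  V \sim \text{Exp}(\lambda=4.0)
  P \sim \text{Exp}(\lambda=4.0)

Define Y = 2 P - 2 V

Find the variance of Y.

For independent RVs: Var(aX + bY) = a²Var(X) + b²Var(Y)
Var(V) = 0.0625
Var(P) = 0.0625
Var(Y) = (-2)²*0.0625 + 2²*0.0625
= 4*0.0625 + 4*0.0625 = 0.5

0.5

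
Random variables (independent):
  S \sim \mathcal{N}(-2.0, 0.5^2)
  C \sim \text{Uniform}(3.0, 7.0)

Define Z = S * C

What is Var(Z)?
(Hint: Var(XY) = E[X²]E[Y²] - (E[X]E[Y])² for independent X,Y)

Var(XY) = E[X²]E[Y²] - (E[X]E[Y])²
E[S] = -2, Var(S) = 0.25
E[C] = 5, Var(C) = 1.3333333
E[S²] = 0.25 + (-2)² = 4.25
E[C²] = 1.3333333 + 5² = 26.333333
Var(Z) = 4.25*26.333333 - (-2*5)²
= 111.91667 - 100 = 11.916667

11.916667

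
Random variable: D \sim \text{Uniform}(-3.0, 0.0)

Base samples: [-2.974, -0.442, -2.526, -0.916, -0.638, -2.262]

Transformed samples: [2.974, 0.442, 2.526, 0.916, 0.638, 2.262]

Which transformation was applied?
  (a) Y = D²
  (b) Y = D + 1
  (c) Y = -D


Checking option (c) Y = -D:
  D = -2.974 -> Y = 2.974 ✓
  D = -0.442 -> Y = 0.442 ✓
  D = -2.526 -> Y = 2.526 ✓
All samples match this transformation.

(c) -D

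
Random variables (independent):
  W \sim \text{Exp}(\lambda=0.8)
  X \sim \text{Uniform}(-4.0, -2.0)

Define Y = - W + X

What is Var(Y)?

For independent RVs: Var(aX + bY) = a²Var(X) + b²Var(Y)
Var(W) = 1.5625
Var(X) = 0.33333333
Var(Y) = (-1)²*1.5625 + 1²*0.33333333
= 1*1.5625 + 1*0.33333333 = 1.8958333

1.8958333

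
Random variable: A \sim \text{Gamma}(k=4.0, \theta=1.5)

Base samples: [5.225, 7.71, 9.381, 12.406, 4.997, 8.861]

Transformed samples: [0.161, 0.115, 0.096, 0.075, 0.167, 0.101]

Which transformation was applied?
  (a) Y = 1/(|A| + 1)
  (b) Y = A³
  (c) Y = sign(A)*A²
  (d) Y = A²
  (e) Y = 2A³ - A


Checking option (a) Y = 1/(|A| + 1):
  A = 5.225 -> Y = 0.161 ✓
  A = 7.71 -> Y = 0.115 ✓
  A = 9.381 -> Y = 0.096 ✓
All samples match this transformation.

(a) 1/(|A| + 1)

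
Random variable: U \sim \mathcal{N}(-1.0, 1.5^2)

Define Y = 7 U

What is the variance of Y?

For Y = aU + b: Var(Y) = a² * Var(U)
Var(U) = 1.5^2 = 2.25
Var(Y) = 7² * 2.25 = 49 * 2.25 = 110.25

110.25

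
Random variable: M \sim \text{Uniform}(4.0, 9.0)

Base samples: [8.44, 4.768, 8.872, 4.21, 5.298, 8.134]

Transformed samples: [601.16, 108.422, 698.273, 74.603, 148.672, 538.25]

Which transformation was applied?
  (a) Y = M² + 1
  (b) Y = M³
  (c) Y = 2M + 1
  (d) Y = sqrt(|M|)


Checking option (b) Y = M³:
  M = 8.44 -> Y = 601.16 ✓
  M = 4.768 -> Y = 108.422 ✓
  M = 8.872 -> Y = 698.273 ✓
All samples match this transformation.

(b) M³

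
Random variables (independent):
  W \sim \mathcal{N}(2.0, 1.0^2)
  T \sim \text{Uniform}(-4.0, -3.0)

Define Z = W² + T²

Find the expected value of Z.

E[Z] = E[W²] + E[T²]
E[W²] = Var(W) + E[W]² = 1 + 4 = 5
E[T²] = Var(T) + E[T]² = 0.083333333 + 12.25 = 12.333333
E[Z] = 5 + 12.333333 = 17.333333

17.333333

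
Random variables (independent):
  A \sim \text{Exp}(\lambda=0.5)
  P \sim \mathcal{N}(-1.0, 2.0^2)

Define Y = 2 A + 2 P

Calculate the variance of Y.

For independent RVs: Var(aX + bY) = a²Var(X) + b²Var(Y)
Var(A) = 4
Var(P) = 4
Var(Y) = 2²*4 + 2²*4
= 4*4 + 4*4 = 32

32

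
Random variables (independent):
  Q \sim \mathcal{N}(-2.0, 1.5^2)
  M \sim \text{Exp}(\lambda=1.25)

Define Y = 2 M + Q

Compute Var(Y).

For independent RVs: Var(aX + bY) = a²Var(X) + b²Var(Y)
Var(Q) = 2.25
Var(M) = 0.64
Var(Y) = 1²*2.25 + 2²*0.64
= 1*2.25 + 4*0.64 = 4.81

4.81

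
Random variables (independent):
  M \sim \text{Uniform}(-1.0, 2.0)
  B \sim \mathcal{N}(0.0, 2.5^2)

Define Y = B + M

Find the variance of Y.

For independent RVs: Var(aX + bY) = a²Var(X) + b²Var(Y)
Var(M) = 0.75
Var(B) = 6.25
Var(Y) = 1²*0.75 + 1²*6.25
= 1*0.75 + 1*6.25 = 7

7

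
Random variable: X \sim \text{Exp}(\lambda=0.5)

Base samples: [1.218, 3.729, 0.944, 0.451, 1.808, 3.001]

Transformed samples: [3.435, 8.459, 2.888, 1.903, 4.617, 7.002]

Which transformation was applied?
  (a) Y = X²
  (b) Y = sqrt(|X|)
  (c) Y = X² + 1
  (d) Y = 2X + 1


Checking option (d) Y = 2X + 1:
  X = 1.218 -> Y = 3.435 ✓
  X = 3.729 -> Y = 8.459 ✓
  X = 0.944 -> Y = 2.888 ✓
All samples match this transformation.

(d) 2X + 1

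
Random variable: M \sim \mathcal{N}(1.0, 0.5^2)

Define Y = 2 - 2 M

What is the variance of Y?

For Y = aM + b: Var(Y) = a² * Var(M)
Var(M) = 0.5^2 = 0.25
Var(Y) = (-2)² * 0.25 = 4 * 0.25 = 1

1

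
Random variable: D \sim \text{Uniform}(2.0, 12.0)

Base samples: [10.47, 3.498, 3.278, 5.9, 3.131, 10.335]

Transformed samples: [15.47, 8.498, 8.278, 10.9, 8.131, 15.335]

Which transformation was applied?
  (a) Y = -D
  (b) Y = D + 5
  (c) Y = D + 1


Checking option (b) Y = D + 5:
  D = 10.47 -> Y = 15.47 ✓
  D = 3.498 -> Y = 8.498 ✓
  D = 3.278 -> Y = 8.278 ✓
All samples match this transformation.

(b) D + 5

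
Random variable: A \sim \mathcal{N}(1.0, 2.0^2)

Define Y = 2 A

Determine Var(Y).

For Y = aA + b: Var(Y) = a² * Var(A)
Var(A) = 2.0^2 = 4
Var(Y) = 2² * 4 = 4 * 4 = 16

16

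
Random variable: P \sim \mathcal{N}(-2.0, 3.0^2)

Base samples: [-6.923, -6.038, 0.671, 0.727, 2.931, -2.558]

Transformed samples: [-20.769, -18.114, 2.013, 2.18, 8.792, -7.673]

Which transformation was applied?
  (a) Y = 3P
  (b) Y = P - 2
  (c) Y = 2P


Checking option (a) Y = 3P:
  P = -6.923 -> Y = -20.769 ✓
  P = -6.038 -> Y = -18.114 ✓
  P = 0.671 -> Y = 2.013 ✓
All samples match this transformation.

(a) 3P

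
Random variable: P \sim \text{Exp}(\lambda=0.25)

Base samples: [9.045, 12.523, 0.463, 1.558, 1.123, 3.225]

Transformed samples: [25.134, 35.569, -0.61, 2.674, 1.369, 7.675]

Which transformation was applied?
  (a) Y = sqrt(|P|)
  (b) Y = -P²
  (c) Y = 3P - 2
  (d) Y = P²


Checking option (c) Y = 3P - 2:
  P = 9.045 -> Y = 25.134 ✓
  P = 12.523 -> Y = 35.569 ✓
  P = 0.463 -> Y = -0.61 ✓
All samples match this transformation.

(c) 3P - 2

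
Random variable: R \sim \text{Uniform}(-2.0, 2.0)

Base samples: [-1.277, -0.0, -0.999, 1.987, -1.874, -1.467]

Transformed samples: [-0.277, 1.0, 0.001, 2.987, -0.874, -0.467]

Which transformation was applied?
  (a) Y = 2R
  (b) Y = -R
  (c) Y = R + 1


Checking option (c) Y = R + 1:
  R = -1.277 -> Y = -0.277 ✓
  R = -0.0 -> Y = 1.0 ✓
  R = -0.999 -> Y = 0.001 ✓
All samples match this transformation.

(c) R + 1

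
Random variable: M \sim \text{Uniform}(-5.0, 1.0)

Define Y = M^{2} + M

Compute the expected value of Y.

E[Y] = 1*E[M²] + 1*E[M]
E[M] = -2
E[M²] = Var(M) + (E[M])² = 3 + 4 = 7
E[Y] = 1*7 + 1*(-2) = 5

5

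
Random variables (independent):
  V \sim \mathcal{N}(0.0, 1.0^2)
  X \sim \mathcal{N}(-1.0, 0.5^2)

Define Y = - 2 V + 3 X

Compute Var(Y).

For independent RVs: Var(aX + bY) = a²Var(X) + b²Var(Y)
Var(V) = 1
Var(X) = 0.25
Var(Y) = (-2)²*1 + 3²*0.25
= 4*1 + 9*0.25 = 6.25

6.25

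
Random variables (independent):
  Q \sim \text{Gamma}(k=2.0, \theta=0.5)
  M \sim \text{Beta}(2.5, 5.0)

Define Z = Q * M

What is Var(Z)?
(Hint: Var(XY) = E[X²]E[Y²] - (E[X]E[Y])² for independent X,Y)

Var(XY) = E[X²]E[Y²] - (E[X]E[Y])²
E[Q] = 1, Var(Q) = 0.5
E[M] = 0.33333333, Var(M) = 0.026143791
E[Q²] = 0.5 + 1² = 1.5
E[M²] = 0.026143791 + 0.33333333² = 0.1372549
Var(Z) = 1.5*0.1372549 - (1*0.33333333)²
= 0.20588235 - 0.11111111 = 0.094771242

0.094771242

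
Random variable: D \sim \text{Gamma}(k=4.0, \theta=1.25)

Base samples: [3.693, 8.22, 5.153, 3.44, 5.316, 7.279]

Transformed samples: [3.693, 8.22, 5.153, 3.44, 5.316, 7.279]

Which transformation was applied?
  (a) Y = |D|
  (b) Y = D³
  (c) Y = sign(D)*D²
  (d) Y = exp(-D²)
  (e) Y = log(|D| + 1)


Checking option (a) Y = |D|:
  D = 3.693 -> Y = 3.693 ✓
  D = 8.22 -> Y = 8.22 ✓
  D = 5.153 -> Y = 5.153 ✓
All samples match this transformation.

(a) |D|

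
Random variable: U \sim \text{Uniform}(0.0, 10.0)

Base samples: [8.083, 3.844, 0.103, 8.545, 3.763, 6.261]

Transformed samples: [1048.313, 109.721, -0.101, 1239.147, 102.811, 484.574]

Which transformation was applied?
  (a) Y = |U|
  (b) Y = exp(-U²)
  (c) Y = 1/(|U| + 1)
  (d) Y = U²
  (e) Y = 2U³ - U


Checking option (e) Y = 2U³ - U:
  U = 8.083 -> Y = 1048.313 ✓
  U = 3.844 -> Y = 109.721 ✓
  U = 0.103 -> Y = -0.101 ✓
All samples match this transformation.

(e) 2U³ - U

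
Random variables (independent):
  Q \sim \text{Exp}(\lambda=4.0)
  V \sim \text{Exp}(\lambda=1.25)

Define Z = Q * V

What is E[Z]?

For independent RVs: E[XY] = E[X]*E[Y]
E[Q] = 0.25
E[V] = 0.8
E[Z] = 0.25 * 0.8 = 0.2

0.2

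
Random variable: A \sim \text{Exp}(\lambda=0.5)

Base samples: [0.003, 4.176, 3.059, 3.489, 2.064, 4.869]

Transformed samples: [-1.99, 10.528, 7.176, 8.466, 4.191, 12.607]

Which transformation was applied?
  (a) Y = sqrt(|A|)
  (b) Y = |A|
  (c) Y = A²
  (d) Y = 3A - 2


Checking option (d) Y = 3A - 2:
  A = 0.003 -> Y = -1.99 ✓
  A = 4.176 -> Y = 10.528 ✓
  A = 3.059 -> Y = 7.176 ✓
All samples match this transformation.

(d) 3A - 2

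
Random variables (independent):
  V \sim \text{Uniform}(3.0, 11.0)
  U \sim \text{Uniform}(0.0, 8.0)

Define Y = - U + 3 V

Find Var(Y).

For independent RVs: Var(aX + bY) = a²Var(X) + b²Var(Y)
Var(V) = 5.3333333
Var(U) = 5.3333333
Var(Y) = 3²*5.3333333 + (-1)²*5.3333333
= 9*5.3333333 + 1*5.3333333 = 53.333333

53.333333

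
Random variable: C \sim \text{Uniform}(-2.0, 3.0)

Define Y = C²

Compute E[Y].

Using E[X²] = Var(X) + (E[X])²:
E[C] = 0.5
Var(C) = (3 + 2)^2/12 = 2.0833333
E[C²] = 2.0833333 + 0.5² = 2.0833333 + 0.25 = 2.3333333

2.3333333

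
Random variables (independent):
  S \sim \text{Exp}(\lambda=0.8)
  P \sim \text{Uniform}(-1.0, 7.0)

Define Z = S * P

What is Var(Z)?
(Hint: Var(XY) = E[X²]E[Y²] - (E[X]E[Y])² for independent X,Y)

Var(XY) = E[X²]E[Y²] - (E[X]E[Y])²
E[S] = 1.25, Var(S) = 1.5625
E[P] = 3, Var(P) = 5.3333333
E[S²] = 1.5625 + 1.25² = 3.125
E[P²] = 5.3333333 + 3² = 14.333333
Var(Z) = 3.125*14.333333 - (1.25*3)²
= 44.791667 - 14.0625 = 30.729167

30.729167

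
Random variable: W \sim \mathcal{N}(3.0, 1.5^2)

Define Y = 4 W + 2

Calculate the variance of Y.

For Y = aW + b: Var(Y) = a² * Var(W)
Var(W) = 1.5^2 = 2.25
Var(Y) = 4² * 2.25 = 16 * 2.25 = 36

36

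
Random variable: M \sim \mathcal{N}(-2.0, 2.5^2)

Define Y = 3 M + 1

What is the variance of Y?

For Y = aM + b: Var(Y) = a² * Var(M)
Var(M) = 2.5^2 = 6.25
Var(Y) = 3² * 6.25 = 9 * 6.25 = 56.25

56.25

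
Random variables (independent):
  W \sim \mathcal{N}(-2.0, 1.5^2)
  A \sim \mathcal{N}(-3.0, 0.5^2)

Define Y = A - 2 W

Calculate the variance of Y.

For independent RVs: Var(aX + bY) = a²Var(X) + b²Var(Y)
Var(W) = 2.25
Var(A) = 0.25
Var(Y) = (-2)²*2.25 + 1²*0.25
= 4*2.25 + 1*0.25 = 9.25

9.25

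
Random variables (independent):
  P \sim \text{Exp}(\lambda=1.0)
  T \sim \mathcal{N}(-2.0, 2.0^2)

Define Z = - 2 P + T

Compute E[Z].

E[Z] = -2*E[P] + 1*E[T]
E[P] = 1
E[T] = -2
E[Z] = -2*1 + 1*(-2) = -4

-4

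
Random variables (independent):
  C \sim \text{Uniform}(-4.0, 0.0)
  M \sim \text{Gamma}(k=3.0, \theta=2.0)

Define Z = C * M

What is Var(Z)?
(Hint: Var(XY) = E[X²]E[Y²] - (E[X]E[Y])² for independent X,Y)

Var(XY) = E[X²]E[Y²] - (E[X]E[Y])²
E[C] = -2, Var(C) = 1.3333333
E[M] = 6, Var(M) = 12
E[C²] = 1.3333333 + (-2)² = 5.3333333
E[M²] = 12 + 6² = 48
Var(Z) = 5.3333333*48 - (-2*6)²
= 256 - 144 = 112

112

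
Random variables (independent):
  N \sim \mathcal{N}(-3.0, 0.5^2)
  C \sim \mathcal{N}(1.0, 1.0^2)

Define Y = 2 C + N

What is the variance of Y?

For independent RVs: Var(aX + bY) = a²Var(X) + b²Var(Y)
Var(N) = 0.25
Var(C) = 1
Var(Y) = 1²*0.25 + 2²*1
= 1*0.25 + 4*1 = 4.25

4.25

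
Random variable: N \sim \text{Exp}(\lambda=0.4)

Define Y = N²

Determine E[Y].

Using E[X²] = Var(X) + (E[X])²:
E[N] = 2.5
Var(N) = 1/0.4^2 = 6.25
E[N²] = 6.25 + 2.5² = 6.25 + 6.25 = 12.5

12.5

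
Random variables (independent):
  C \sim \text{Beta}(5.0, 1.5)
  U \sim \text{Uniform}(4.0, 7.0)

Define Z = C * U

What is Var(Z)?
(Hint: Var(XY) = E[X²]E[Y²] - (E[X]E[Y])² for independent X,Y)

Var(XY) = E[X²]E[Y²] - (E[X]E[Y])²
E[C] = 0.76923077, Var(C) = 0.023668639
E[U] = 5.5, Var(U) = 0.75
E[C²] = 0.023668639 + 0.76923077² = 0.61538462
E[U²] = 0.75 + 5.5² = 31
Var(Z) = 0.61538462*31 - (0.76923077*5.5)²
= 19.076923 - 17.899408 = 1.1775148

1.1775148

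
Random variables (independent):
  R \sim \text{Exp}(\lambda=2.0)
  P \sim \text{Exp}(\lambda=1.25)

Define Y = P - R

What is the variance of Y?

For independent RVs: Var(aX + bY) = a²Var(X) + b²Var(Y)
Var(R) = 0.25
Var(P) = 0.64
Var(Y) = (-1)²*0.25 + 1²*0.64
= 1*0.25 + 1*0.64 = 0.89

0.89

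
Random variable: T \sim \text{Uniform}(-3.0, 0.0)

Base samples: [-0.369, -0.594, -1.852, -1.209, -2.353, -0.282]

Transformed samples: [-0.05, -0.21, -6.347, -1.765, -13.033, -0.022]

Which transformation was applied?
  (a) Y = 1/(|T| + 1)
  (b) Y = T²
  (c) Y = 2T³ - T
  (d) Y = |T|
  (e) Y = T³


Checking option (e) Y = T³:
  T = -0.369 -> Y = -0.05 ✓
  T = -0.594 -> Y = -0.21 ✓
  T = -1.852 -> Y = -6.347 ✓
All samples match this transformation.

(e) T³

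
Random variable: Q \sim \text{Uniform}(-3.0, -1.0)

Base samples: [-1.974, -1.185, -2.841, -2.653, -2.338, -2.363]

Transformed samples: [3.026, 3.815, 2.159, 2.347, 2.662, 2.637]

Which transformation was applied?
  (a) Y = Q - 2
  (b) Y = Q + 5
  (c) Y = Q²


Checking option (b) Y = Q + 5:
  Q = -1.974 -> Y = 3.026 ✓
  Q = -1.185 -> Y = 3.815 ✓
  Q = -2.841 -> Y = 2.159 ✓
All samples match this transformation.

(b) Q + 5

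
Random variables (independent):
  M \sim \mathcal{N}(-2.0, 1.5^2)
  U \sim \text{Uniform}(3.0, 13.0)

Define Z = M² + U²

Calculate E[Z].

E[Z] = E[M²] + E[U²]
E[M²] = Var(M) + E[M]² = 2.25 + 4 = 6.25
E[U²] = Var(U) + E[U]² = 8.3333333 + 64 = 72.333333
E[Z] = 6.25 + 72.333333 = 78.583333

78.583333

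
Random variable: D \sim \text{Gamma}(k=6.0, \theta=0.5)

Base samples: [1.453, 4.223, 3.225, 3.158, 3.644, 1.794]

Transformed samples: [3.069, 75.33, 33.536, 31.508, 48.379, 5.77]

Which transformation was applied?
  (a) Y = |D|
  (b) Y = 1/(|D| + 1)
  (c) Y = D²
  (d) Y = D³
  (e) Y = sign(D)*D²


Checking option (d) Y = D³:
  D = 1.453 -> Y = 3.069 ✓
  D = 4.223 -> Y = 75.33 ✓
  D = 3.225 -> Y = 33.536 ✓
All samples match this transformation.

(d) D³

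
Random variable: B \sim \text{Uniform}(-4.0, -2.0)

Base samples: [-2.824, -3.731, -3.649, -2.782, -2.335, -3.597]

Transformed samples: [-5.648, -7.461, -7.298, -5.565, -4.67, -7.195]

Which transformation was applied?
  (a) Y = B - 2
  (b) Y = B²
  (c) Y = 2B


Checking option (c) Y = 2B:
  B = -2.824 -> Y = -5.648 ✓
  B = -3.731 -> Y = -7.461 ✓
  B = -3.649 -> Y = -7.298 ✓
All samples match this transformation.

(c) 2B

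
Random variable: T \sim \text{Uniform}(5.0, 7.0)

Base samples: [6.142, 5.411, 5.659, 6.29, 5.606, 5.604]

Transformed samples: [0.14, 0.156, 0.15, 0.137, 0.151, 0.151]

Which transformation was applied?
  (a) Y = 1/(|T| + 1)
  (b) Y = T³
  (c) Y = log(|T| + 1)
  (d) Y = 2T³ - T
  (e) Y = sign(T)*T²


Checking option (a) Y = 1/(|T| + 1):
  T = 6.142 -> Y = 0.14 ✓
  T = 5.411 -> Y = 0.156 ✓
  T = 5.659 -> Y = 0.15 ✓
All samples match this transformation.

(a) 1/(|T| + 1)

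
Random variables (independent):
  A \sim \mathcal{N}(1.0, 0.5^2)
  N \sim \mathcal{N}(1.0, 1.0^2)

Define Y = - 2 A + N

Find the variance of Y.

For independent RVs: Var(aX + bY) = a²Var(X) + b²Var(Y)
Var(A) = 0.25
Var(N) = 1
Var(Y) = (-2)²*0.25 + 1²*1
= 4*0.25 + 1*1 = 2

2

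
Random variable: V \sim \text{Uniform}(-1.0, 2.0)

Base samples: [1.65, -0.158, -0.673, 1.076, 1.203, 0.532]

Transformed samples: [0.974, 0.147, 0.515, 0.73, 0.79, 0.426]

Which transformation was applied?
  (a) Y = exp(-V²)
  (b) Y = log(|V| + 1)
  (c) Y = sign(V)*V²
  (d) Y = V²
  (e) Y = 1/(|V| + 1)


Checking option (b) Y = log(|V| + 1):
  V = 1.65 -> Y = 0.974 ✓
  V = -0.158 -> Y = 0.147 ✓
  V = -0.673 -> Y = 0.515 ✓
All samples match this transformation.

(b) log(|V| + 1)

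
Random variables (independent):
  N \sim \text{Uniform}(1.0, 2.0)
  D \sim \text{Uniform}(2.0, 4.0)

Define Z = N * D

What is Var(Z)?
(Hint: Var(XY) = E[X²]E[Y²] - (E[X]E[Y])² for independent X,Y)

Var(XY) = E[X²]E[Y²] - (E[X]E[Y])²
E[N] = 1.5, Var(N) = 0.083333333
E[D] = 3, Var(D) = 0.33333333
E[N²] = 0.083333333 + 1.5² = 2.3333333
E[D²] = 0.33333333 + 3² = 9.3333333
Var(Z) = 2.3333333*9.3333333 - (1.5*3)²
= 21.777778 - 20.25 = 1.5277778

1.5277778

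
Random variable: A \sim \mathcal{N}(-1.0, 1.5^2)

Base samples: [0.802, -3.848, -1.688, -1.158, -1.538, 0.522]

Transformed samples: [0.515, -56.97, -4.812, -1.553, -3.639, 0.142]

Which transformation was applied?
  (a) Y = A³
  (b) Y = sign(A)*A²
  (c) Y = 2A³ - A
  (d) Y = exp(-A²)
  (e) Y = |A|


Checking option (a) Y = A³:
  A = 0.802 -> Y = 0.515 ✓
  A = -3.848 -> Y = -56.97 ✓
  A = -1.688 -> Y = -4.812 ✓
All samples match this transformation.

(a) A³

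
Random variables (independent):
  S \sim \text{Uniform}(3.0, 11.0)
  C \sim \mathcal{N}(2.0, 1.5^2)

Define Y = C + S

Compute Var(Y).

For independent RVs: Var(aX + bY) = a²Var(X) + b²Var(Y)
Var(S) = 5.3333333
Var(C) = 2.25
Var(Y) = 1²*5.3333333 + 1²*2.25
= 1*5.3333333 + 1*2.25 = 7.5833333

7.5833333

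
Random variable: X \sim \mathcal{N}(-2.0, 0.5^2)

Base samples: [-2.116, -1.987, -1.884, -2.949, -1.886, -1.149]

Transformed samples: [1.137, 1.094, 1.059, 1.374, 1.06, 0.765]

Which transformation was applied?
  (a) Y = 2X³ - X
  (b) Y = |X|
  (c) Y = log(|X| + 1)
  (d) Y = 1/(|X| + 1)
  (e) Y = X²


Checking option (c) Y = log(|X| + 1):
  X = -2.116 -> Y = 1.137 ✓
  X = -1.987 -> Y = 1.094 ✓
  X = -1.884 -> Y = 1.059 ✓
All samples match this transformation.

(c) log(|X| + 1)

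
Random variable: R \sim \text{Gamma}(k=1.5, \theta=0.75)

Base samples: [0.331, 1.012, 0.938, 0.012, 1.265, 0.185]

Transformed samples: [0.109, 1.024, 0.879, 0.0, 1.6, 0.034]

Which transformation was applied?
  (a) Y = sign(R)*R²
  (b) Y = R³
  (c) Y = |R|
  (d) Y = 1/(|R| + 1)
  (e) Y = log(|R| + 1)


Checking option (a) Y = sign(R)*R²:
  R = 0.331 -> Y = 0.109 ✓
  R = 1.012 -> Y = 1.024 ✓
  R = 0.938 -> Y = 0.879 ✓
All samples match this transformation.

(a) sign(R)*R²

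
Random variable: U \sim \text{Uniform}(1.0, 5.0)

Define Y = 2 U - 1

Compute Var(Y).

For Y = aU + b: Var(Y) = a² * Var(U)
Var(U) = (5 - 1)^2/12 = 1.3333333
Var(Y) = 2² * 1.3333333 = 4 * 1.3333333 = 5.3333333

5.3333333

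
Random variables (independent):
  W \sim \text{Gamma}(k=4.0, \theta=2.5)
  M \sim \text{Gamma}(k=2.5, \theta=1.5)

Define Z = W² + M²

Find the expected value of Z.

E[Z] = E[W²] + E[M²]
E[W²] = Var(W) + E[W]² = 25 + 100 = 125
E[M²] = Var(M) + E[M]² = 5.625 + 14.0625 = 19.6875
E[Z] = 125 + 19.6875 = 144.6875

144.6875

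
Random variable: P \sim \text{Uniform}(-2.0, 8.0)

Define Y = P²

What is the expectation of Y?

E[P²] = Var(P) + (E[P])² = 8.3333333 + 9 = 17.333333

17.333333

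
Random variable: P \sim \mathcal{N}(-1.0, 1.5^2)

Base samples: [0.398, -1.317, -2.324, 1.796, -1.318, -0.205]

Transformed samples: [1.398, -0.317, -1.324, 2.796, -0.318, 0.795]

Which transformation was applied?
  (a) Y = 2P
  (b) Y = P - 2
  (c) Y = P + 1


Checking option (c) Y = P + 1:
  P = 0.398 -> Y = 1.398 ✓
  P = -1.317 -> Y = -0.317 ✓
  P = -2.324 -> Y = -1.324 ✓
All samples match this transformation.

(c) P + 1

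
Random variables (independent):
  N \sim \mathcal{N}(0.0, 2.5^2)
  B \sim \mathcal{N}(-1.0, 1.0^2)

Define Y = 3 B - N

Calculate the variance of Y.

For independent RVs: Var(aX + bY) = a²Var(X) + b²Var(Y)
Var(N) = 6.25
Var(B) = 1
Var(Y) = (-1)²*6.25 + 3²*1
= 1*6.25 + 9*1 = 15.25

15.25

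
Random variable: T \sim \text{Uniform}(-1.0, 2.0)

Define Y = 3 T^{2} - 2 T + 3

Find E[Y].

E[Y] = 3*E[T²] - 2*E[T] + 3
E[T] = 0.5
E[T²] = Var(T) + (E[T])² = 0.75 + 0.25 = 1
E[Y] = 3*1 - 2*0.5 + 3 = 5

5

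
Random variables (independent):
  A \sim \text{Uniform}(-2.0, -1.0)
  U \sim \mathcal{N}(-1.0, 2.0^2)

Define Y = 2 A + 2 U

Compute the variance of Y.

For independent RVs: Var(aX + bY) = a²Var(X) + b²Var(Y)
Var(A) = 0.083333333
Var(U) = 4
Var(Y) = 2²*0.083333333 + 2²*4
= 4*0.083333333 + 4*4 = 16.333333

16.333333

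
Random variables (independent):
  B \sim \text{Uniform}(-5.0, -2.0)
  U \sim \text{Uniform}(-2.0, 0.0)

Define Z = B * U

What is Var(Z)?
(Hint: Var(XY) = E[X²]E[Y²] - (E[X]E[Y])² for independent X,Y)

Var(XY) = E[X²]E[Y²] - (E[X]E[Y])²
E[B] = -3.5, Var(B) = 0.75
E[U] = -1, Var(U) = 0.33333333
E[B²] = 0.75 + (-3.5)² = 13
E[U²] = 0.33333333 + (-1)² = 1.3333333
Var(Z) = 13*1.3333333 - (-3.5*(-1))²
= 17.333333 - 12.25 = 5.0833333

5.0833333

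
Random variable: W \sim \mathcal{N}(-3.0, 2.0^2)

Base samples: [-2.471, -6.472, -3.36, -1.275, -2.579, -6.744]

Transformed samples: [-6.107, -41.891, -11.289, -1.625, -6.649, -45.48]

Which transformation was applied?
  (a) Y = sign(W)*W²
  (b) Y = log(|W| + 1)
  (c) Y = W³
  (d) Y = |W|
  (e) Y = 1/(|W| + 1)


Checking option (a) Y = sign(W)*W²:
  W = -2.471 -> Y = -6.107 ✓
  W = -6.472 -> Y = -41.891 ✓
  W = -3.36 -> Y = -11.289 ✓
All samples match this transformation.

(a) sign(W)*W²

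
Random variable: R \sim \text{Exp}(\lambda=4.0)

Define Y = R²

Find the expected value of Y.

E[R²] = Var(R) + (E[R])² = 0.0625 + 0.0625 = 0.125

0.125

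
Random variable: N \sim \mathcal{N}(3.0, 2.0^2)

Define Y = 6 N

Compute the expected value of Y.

For Y = 6N:
E[Y] = 6 * E[N]
E[N] = 3.0 = 3
E[Y] = 6 * 3 = 18

18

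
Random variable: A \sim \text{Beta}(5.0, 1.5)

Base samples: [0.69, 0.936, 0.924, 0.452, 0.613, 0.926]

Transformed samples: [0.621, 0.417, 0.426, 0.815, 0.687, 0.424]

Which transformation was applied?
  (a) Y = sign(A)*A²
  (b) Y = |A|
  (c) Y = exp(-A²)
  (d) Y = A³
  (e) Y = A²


Checking option (c) Y = exp(-A²):
  A = 0.69 -> Y = 0.621 ✓
  A = 0.936 -> Y = 0.417 ✓
  A = 0.924 -> Y = 0.426 ✓
All samples match this transformation.

(c) exp(-A²)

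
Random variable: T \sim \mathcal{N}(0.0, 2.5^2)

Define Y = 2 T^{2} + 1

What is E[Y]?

E[Y] = 2*E[T²] + 1
E[T] = 0
E[T²] = Var(T) + (E[T])² = 6.25 + 0 = 6.25
E[Y] = 2*6.25 + 1 = 13.5

13.5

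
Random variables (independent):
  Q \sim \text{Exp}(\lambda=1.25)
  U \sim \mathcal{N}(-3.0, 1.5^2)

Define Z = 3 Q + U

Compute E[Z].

E[Z] = 3*E[Q] + 1*E[U]
E[Q] = 0.8
E[U] = -3
E[Z] = 3*0.8 + 1*(-3) = -0.6

-0.6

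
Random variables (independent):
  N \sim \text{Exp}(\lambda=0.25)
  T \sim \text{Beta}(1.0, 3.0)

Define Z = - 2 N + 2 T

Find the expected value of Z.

E[Z] = -2*E[N] + 2*E[T]
E[N] = 4
E[T] = 0.25
E[Z] = -2*4 + 2*0.25 = -7.5

-7.5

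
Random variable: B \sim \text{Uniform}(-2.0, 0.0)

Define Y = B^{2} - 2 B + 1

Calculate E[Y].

E[Y] = 1*E[B²] - 2*E[B] + 1
E[B] = -1
E[B²] = Var(B) + (E[B])² = 0.33333333 + 1 = 1.3333333
E[Y] = 1*1.3333333 - 2*(-1) + 1 = 4.3333333

4.3333333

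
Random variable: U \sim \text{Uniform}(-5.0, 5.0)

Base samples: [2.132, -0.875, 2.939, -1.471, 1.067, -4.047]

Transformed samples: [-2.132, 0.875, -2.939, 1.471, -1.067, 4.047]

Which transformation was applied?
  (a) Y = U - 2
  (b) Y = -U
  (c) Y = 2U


Checking option (b) Y = -U:
  U = 2.132 -> Y = -2.132 ✓
  U = -0.875 -> Y = 0.875 ✓
  U = 2.939 -> Y = -2.939 ✓
All samples match this transformation.

(b) -U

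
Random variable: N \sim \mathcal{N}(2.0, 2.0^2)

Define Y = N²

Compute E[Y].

E[N²] = Var(N) + (E[N])² = 4 + 4 = 8

8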